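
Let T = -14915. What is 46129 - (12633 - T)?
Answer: 18581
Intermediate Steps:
46129 - (12633 - T) = 46129 - (12633 - 1*(-14915)) = 46129 - (12633 + 14915) = 46129 - 1*27548 = 46129 - 27548 = 18581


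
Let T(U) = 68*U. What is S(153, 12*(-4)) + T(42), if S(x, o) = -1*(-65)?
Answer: 2921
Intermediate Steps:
S(x, o) = 65
S(153, 12*(-4)) + T(42) = 65 + 68*42 = 65 + 2856 = 2921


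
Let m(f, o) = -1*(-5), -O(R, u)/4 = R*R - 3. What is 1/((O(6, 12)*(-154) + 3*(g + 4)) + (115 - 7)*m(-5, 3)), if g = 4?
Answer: 1/20892 ≈ 4.7865e-5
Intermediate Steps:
O(R, u) = 12 - 4*R² (O(R, u) = -4*(R*R - 3) = -4*(R² - 3) = -4*(-3 + R²) = 12 - 4*R²)
m(f, o) = 5
1/((O(6, 12)*(-154) + 3*(g + 4)) + (115 - 7)*m(-5, 3)) = 1/(((12 - 4*6²)*(-154) + 3*(4 + 4)) + (115 - 7)*5) = 1/(((12 - 4*36)*(-154) + 3*8) + 108*5) = 1/(((12 - 144)*(-154) + 24) + 540) = 1/((-132*(-154) + 24) + 540) = 1/((20328 + 24) + 540) = 1/(20352 + 540) = 1/20892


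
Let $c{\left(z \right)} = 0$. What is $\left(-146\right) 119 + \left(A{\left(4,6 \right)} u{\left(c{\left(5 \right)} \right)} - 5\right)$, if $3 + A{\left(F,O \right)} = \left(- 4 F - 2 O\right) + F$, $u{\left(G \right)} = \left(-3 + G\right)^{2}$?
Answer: $-17622$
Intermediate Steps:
$A{\left(F,O \right)} = -3 - 3 F - 2 O$ ($A{\left(F,O \right)} = -3 - \left(2 O + 3 F\right) = -3 - 3 F - 2 O$)
$\left(-146\right) 119 + \left(A{\left(4,6 \right)} u{\left(c{\left(5 \right)} \right)} - 5\right) = \left(-146\right) 119 + \left(\left(-3 - 12 - 12\right) \left(-3 + 0\right)^{2} - 5\right) = -17374 + \left(\left(-3 - 12 - 12\right) \left(-3\right)^{2} - 5\right) = -17374 - 248 = -17622$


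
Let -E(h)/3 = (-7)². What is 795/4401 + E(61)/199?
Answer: -162914/291933 ≈ -0.55805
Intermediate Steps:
E(h) = -147 (E(h) = -3*(-7)² = -3*49 = -147)
795/4401 + E(61)/199 = 795/4401 - 147/199 = 795*(1/4401) - 147*1/199 = 265/1467 - 147/199 = -162914/291933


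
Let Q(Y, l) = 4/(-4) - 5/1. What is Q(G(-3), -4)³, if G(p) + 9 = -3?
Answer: -216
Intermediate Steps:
G(p) = -12 (G(p) = -9 - 3 = -12)
Q(Y, l) = -6 (Q(Y, l) = 4*(-¼) - 5*1 = -1 - 5 = -6)
Q(G(-3), -4)³ = (-6)³ = -216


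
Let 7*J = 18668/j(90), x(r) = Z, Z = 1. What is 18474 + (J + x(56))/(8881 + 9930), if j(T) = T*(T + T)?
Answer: 9852033669917/533291850 ≈ 18474.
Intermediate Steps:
x(r) = 1
j(T) = 2*T² (j(T) = T*(2*T) = 2*T²)
J = 4667/28350 (J = (18668/((2*90²)))/7 = (18668/((2*8100)))/7 = (18668/16200)/7 = (18668*(1/16200))/7 = (⅐)*(4667/4050) = 4667/28350 ≈ 0.16462)
18474 + (J + x(56))/(8881 + 9930) = 18474 + (4667/28350 + 1)/(8881 + 9930) = 18474 + (33017/28350)/18811 = 18474 + (33017/28350)*(1/18811) = 18474 + 33017/533291850 = 9852033669917/533291850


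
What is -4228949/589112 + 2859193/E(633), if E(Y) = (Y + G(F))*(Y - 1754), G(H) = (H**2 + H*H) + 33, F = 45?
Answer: -6010324733045/778605176808 ≈ -7.7193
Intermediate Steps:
G(H) = 33 + 2*H**2 (G(H) = (H**2 + H**2) + 33 = 2*H**2 + 33 = 33 + 2*H**2)
E(Y) = (-1754 + Y)*(4083 + Y) (E(Y) = (Y + (33 + 2*45**2))*(Y - 1754) = (Y + (33 + 2*2025))*(-1754 + Y) = (Y + (33 + 4050))*(-1754 + Y) = (Y + 4083)*(-1754 + Y) = (4083 + Y)*(-1754 + Y) = (-1754 + Y)*(4083 + Y))
-4228949/589112 + 2859193/E(633) = -4228949/589112 + 2859193/(-7161582 + 633**2 + 2329*633) = -4228949*1/589112 + 2859193/(-7161582 + 400689 + 1474257) = -4228949/589112 + 2859193/(-5286636) = -4228949/589112 + 2859193*(-1/5286636) = -4228949/589112 - 2859193/5286636 = -6010324733045/778605176808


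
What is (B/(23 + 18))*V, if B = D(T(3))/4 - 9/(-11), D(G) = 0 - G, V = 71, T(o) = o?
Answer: 213/1804 ≈ 0.11807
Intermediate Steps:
D(G) = -G
B = 3/44 (B = -1*3/4 - 9/(-11) = -3*1/4 - 9*(-1/11) = -3/4 + 9/11 = 3/44 ≈ 0.068182)
(B/(23 + 18))*V = ((3/44)/(23 + 18))*71 = ((3/44)/41)*71 = ((1/41)*(3/44))*71 = (3/1804)*71 = 213/1804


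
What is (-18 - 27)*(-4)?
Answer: 180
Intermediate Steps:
(-18 - 27)*(-4) = -45*(-4) = 180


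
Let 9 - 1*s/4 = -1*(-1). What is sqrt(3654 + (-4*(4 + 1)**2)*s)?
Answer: sqrt(454) ≈ 21.307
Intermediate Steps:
s = 32 (s = 36 - (-4)*(-1) = 36 - 4*1 = 36 - 4 = 32)
sqrt(3654 + (-4*(4 + 1)**2)*s) = sqrt(3654 - 4*(4 + 1)**2*32) = sqrt(3654 - 4*5**2*32) = sqrt(3654 - 4*25*32) = sqrt(3654 - 100*32) = sqrt(3654 - 3200) = sqrt(454)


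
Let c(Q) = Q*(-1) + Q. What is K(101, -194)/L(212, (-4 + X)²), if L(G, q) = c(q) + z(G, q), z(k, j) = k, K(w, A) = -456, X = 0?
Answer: -114/53 ≈ -2.1509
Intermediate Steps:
c(Q) = 0 (c(Q) = -Q + Q = 0)
L(G, q) = G (L(G, q) = 0 + G = G)
K(101, -194)/L(212, (-4 + X)²) = -456/212 = -456*1/212 = -114/53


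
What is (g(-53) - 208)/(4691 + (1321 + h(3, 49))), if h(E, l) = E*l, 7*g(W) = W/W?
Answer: -485/14371 ≈ -0.033749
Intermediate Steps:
g(W) = ⅐ (g(W) = (W/W)/7 = (⅐)*1 = ⅐)
(g(-53) - 208)/(4691 + (1321 + h(3, 49))) = (⅐ - 208)/(4691 + (1321 + 3*49)) = -1455/(7*(4691 + (1321 + 147))) = -1455/(7*(4691 + 1468)) = -1455/7/6159 = -1455/7*1/6159 = -485/14371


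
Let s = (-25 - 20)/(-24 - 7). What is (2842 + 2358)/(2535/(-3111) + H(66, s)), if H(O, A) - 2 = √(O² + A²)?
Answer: -122476855300/86583566639 + 10000931700*√465349/86583566639 ≈ 77.380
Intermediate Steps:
s = 45/31 (s = -45/(-31) = -45*(-1/31) = 45/31 ≈ 1.4516)
H(O, A) = 2 + √(A² + O²) (H(O, A) = 2 + √(O² + A²) = 2 + √(A² + O²))
(2842 + 2358)/(2535/(-3111) + H(66, s)) = (2842 + 2358)/(2535/(-3111) + (2 + √((45/31)² + 66²))) = 5200/(2535*(-1/3111) + (2 + √(2025/961 + 4356))) = 5200/(-845/1037 + (2 + √(4188141/961))) = 5200/(-845/1037 + (2 + 3*√465349/31)) = 5200/(1229/1037 + 3*√465349/31)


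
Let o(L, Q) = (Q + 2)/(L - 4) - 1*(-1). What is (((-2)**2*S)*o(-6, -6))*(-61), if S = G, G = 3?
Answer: -5124/5 ≈ -1024.8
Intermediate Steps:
S = 3
o(L, Q) = 1 + (2 + Q)/(-4 + L) (o(L, Q) = (2 + Q)/(-4 + L) + 1 = 1 + (2 + Q)/(-4 + L))
(((-2)**2*S)*o(-6, -6))*(-61) = (((-2)**2*3)*((-2 - 6 - 6)/(-4 - 6)))*(-61) = ((4*3)*(-14/(-10)))*(-61) = (12*(-1/10*(-14)))*(-61) = (12*(7/5))*(-61) = (84/5)*(-61) = -5124/5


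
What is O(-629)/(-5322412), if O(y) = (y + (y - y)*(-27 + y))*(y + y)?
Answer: -395641/2661206 ≈ -0.14867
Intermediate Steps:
O(y) = 2*y² (O(y) = (y + 0*(-27 + y))*(2*y) = (y + 0)*(2*y) = y*(2*y) = 2*y²)
O(-629)/(-5322412) = (2*(-629)²)/(-5322412) = (2*395641)*(-1/5322412) = 791282*(-1/5322412) = -395641/2661206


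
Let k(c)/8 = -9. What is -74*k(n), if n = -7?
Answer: 5328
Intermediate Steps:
k(c) = -72 (k(c) = 8*(-9) = -72)
-74*k(n) = -74*(-72) = 5328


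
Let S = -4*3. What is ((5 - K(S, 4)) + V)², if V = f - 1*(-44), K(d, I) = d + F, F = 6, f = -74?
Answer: 361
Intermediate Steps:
S = -12
K(d, I) = 6 + d (K(d, I) = d + 6 = 6 + d)
V = -30 (V = -74 - 1*(-44) = -74 + 44 = -30)
((5 - K(S, 4)) + V)² = ((5 - (6 - 12)) - 30)² = ((5 - 1*(-6)) - 30)² = ((5 + 6) - 30)² = (11 - 30)² = (-19)² = 361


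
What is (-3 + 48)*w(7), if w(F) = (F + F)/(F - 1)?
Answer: 105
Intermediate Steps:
w(F) = 2*F/(-1 + F) (w(F) = (2*F)/(-1 + F) = 2*F/(-1 + F))
(-3 + 48)*w(7) = (-3 + 48)*(2*7/(-1 + 7)) = 45*(2*7/6) = 45*(2*7*(⅙)) = 45*(7/3) = 105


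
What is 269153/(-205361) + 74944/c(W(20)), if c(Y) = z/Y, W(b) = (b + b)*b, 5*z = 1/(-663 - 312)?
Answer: -60023241657869153/205361 ≈ -2.9228e+11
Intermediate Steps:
z = -1/4875 (z = 1/(5*(-663 - 312)) = (⅕)/(-975) = (⅕)*(-1/975) = -1/4875 ≈ -0.00020513)
W(b) = 2*b² (W(b) = (2*b)*b = 2*b²)
c(Y) = -1/(4875*Y)
269153/(-205361) + 74944/c(W(20)) = 269153/(-205361) + 74944/((-1/(4875*(2*20²)))) = 269153*(-1/205361) + 74944/((-1/(4875*(2*400)))) = -269153/205361 + 74944/((-1/4875/800)) = -269153/205361 + 74944/((-1/4875*1/800)) = -269153/205361 + 74944/(-1/3900000) = -269153/205361 + 74944*(-3900000) = -269153/205361 - 292281600000 = -60023241657869153/205361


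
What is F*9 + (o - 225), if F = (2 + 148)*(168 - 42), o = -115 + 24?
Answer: 169784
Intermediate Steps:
o = -91
F = 18900 (F = 150*126 = 18900)
F*9 + (o - 225) = 18900*9 + (-91 - 225) = 170100 - 316 = 169784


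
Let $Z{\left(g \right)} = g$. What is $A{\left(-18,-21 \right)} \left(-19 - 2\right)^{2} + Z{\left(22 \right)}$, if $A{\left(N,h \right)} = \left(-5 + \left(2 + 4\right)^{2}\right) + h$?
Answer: $4432$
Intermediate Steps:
$A{\left(N,h \right)} = 31 + h$ ($A{\left(N,h \right)} = \left(-5 + 6^{2}\right) + h = \left(-5 + 36\right) + h = 31 + h$)
$A{\left(-18,-21 \right)} \left(-19 - 2\right)^{2} + Z{\left(22 \right)} = \left(31 - 21\right) \left(-19 - 2\right)^{2} + 22 = 10 \left(-21\right)^{2} + 22 = 10 \cdot 441 + 22 = 4410 + 22 = 4432$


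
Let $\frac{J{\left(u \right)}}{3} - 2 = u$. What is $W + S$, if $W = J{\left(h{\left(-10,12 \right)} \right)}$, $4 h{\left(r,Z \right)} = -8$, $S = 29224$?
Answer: $29224$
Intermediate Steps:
$h{\left(r,Z \right)} = -2$ ($h{\left(r,Z \right)} = \frac{1}{4} \left(-8\right) = -2$)
$J{\left(u \right)} = 6 + 3 u$
$W = 0$ ($W = 6 + 3 \left(-2\right) = 6 - 6 = 0$)
$W + S = 0 + 29224 = 29224$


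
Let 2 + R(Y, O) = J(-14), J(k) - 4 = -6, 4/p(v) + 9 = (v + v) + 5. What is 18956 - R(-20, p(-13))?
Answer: 18960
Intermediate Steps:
p(v) = 4/(-4 + 2*v) (p(v) = 4/(-9 + ((v + v) + 5)) = 4/(-9 + (2*v + 5)) = 4/(-9 + (5 + 2*v)) = 4/(-4 + 2*v))
J(k) = -2 (J(k) = 4 - 6 = -2)
R(Y, O) = -4 (R(Y, O) = -2 - 2 = -4)
18956 - R(-20, p(-13)) = 18956 - 1*(-4) = 18956 + 4 = 18960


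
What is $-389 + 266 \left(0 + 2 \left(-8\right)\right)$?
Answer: $-4645$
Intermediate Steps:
$-389 + 266 \left(0 + 2 \left(-8\right)\right) = -389 + 266 \left(0 - 16\right) = -389 + 266 \left(-16\right) = -389 - 4256 = -4645$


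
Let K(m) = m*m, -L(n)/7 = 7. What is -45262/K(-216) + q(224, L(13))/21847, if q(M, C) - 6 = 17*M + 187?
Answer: -401084129/509646816 ≈ -0.78698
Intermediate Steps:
L(n) = -49 (L(n) = -7*7 = -49)
K(m) = m**2
q(M, C) = 193 + 17*M (q(M, C) = 6 + (17*M + 187) = 6 + (187 + 17*M) = 193 + 17*M)
-45262/K(-216) + q(224, L(13))/21847 = -45262/((-216)**2) + (193 + 17*224)/21847 = -45262/46656 + (193 + 3808)*(1/21847) = -45262*1/46656 + 4001*(1/21847) = -22631/23328 + 4001/21847 = -401084129/509646816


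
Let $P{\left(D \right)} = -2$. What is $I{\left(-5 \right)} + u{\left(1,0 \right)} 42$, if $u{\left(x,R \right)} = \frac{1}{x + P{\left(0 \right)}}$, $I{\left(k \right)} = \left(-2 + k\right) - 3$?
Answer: $-52$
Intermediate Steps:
$I{\left(k \right)} = -5 + k$
$u{\left(x,R \right)} = \frac{1}{-2 + x}$ ($u{\left(x,R \right)} = \frac{1}{x - 2} = \frac{1}{-2 + x}$)
$I{\left(-5 \right)} + u{\left(1,0 \right)} 42 = \left(-5 - 5\right) + \frac{1}{-2 + 1} \cdot 42 = -10 + \frac{1}{-1} \cdot 42 = -10 - 42 = -52$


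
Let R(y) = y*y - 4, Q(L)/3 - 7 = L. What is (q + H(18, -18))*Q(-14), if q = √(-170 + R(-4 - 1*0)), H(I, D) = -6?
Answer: 126 - 21*I*√158 ≈ 126.0 - 263.97*I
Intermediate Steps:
Q(L) = 21 + 3*L
R(y) = -4 + y² (R(y) = y² - 4 = -4 + y²)
q = I*√158 (q = √(-170 + (-4 + (-4 - 1*0)²)) = √(-170 + (-4 + (-4 + 0)²)) = √(-170 + (-4 + (-4)²)) = √(-170 + (-4 + 16)) = √(-170 + 12) = √(-158) = I*√158 ≈ 12.57*I)
(q + H(18, -18))*Q(-14) = (I*√158 - 6)*(21 + 3*(-14)) = (-6 + I*√158)*(21 - 42) = (-6 + I*√158)*(-21) = 126 - 21*I*√158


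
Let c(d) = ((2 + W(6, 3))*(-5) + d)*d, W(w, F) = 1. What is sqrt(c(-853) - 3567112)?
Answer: 2*I*sqrt(706677) ≈ 1681.3*I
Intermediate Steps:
c(d) = d*(-15 + d) (c(d) = ((2 + 1)*(-5) + d)*d = (3*(-5) + d)*d = (-15 + d)*d = d*(-15 + d))
sqrt(c(-853) - 3567112) = sqrt(-853*(-15 - 853) - 3567112) = sqrt(-853*(-868) - 3567112) = sqrt(740404 - 3567112) = sqrt(-2826708) = 2*I*sqrt(706677)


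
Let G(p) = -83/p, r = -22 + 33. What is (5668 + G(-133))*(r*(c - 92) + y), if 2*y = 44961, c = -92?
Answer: 30845415351/266 ≈ 1.1596e+8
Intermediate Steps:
r = 11
y = 44961/2 (y = (½)*44961 = 44961/2 ≈ 22481.)
(5668 + G(-133))*(r*(c - 92) + y) = (5668 - 83/(-133))*(11*(-92 - 92) + 44961/2) = (5668 - 83*(-1/133))*(11*(-184) + 44961/2) = (5668 + 83/133)*(-2024 + 44961/2) = (753927/133)*(40913/2) = 30845415351/266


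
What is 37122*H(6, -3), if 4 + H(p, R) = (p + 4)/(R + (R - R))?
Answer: -272228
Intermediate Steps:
H(p, R) = -4 + (4 + p)/R (H(p, R) = -4 + (p + 4)/(R + (R - R)) = -4 + (4 + p)/(R + 0) = -4 + (4 + p)/R)
37122*H(6, -3) = 37122*((4 + 6 - 4*(-3))/(-3)) = 37122*(-(4 + 6 + 12)/3) = 37122*(-⅓*22) = 37122*(-22/3) = -272228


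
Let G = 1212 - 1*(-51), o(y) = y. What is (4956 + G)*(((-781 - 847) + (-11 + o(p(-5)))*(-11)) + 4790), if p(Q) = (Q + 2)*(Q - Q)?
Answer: 20416977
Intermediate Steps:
p(Q) = 0 (p(Q) = (2 + Q)*0 = 0)
G = 1263 (G = 1212 + 51 = 1263)
(4956 + G)*(((-781 - 847) + (-11 + o(p(-5)))*(-11)) + 4790) = (4956 + 1263)*(((-781 - 847) + (-11 + 0)*(-11)) + 4790) = 6219*((-1628 - 11*(-11)) + 4790) = 6219*((-1628 + 121) + 4790) = 6219*(-1507 + 4790) = 6219*3283 = 20416977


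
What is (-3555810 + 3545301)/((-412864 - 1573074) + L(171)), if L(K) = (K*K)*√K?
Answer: 20870222442/3797738569993 + 921881007*√19/3797738569993 ≈ 0.0065535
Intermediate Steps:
L(K) = K^(5/2) (L(K) = K²*√K = K^(5/2))
(-3555810 + 3545301)/((-412864 - 1573074) + L(171)) = (-3555810 + 3545301)/((-412864 - 1573074) + 171^(5/2)) = -10509/(-1985938 + 87723*√19)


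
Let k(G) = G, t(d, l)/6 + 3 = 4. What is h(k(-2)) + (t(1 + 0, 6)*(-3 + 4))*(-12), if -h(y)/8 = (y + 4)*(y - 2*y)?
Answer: -104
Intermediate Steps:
t(d, l) = 6 (t(d, l) = -18 + 6*4 = -18 + 24 = 6)
h(y) = 8*y*(4 + y) (h(y) = -8*(y + 4)*(y - 2*y) = -8*(4 + y)*(-y) = -(-8)*y*(4 + y) = 8*y*(4 + y))
h(k(-2)) + (t(1 + 0, 6)*(-3 + 4))*(-12) = 8*(-2)*(4 - 2) + (6*(-3 + 4))*(-12) = 8*(-2)*2 + (6*1)*(-12) = -32 + 6*(-12) = -32 - 72 = -104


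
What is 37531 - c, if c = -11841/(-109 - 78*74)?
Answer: 220707970/5881 ≈ 37529.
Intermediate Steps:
c = 11841/5881 (c = -11841/(-109 - 5772) = -11841/(-5881) = -11841*(-1/5881) = 11841/5881 ≈ 2.0134)
37531 - c = 37531 - 1*11841/5881 = 37531 - 11841/5881 = 220707970/5881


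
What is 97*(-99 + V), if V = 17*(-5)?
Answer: -17848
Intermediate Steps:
V = -85
97*(-99 + V) = 97*(-99 - 85) = 97*(-184) = -17848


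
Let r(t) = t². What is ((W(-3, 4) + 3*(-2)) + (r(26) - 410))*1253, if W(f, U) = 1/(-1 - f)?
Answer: 652813/2 ≈ 3.2641e+5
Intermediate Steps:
((W(-3, 4) + 3*(-2)) + (r(26) - 410))*1253 = ((-1/(1 - 3) + 3*(-2)) + (26² - 410))*1253 = ((-1/(-2) - 6) + (676 - 410))*1253 = ((-1*(-½) - 6) + 266)*1253 = ((½ - 6) + 266)*1253 = (-11/2 + 266)*1253 = (521/2)*1253 = 652813/2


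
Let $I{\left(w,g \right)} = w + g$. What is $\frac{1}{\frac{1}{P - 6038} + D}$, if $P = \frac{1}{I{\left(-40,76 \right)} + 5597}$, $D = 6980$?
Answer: $\frac{34012053}{237404124307} \approx 0.00014327$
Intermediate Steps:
$I{\left(w,g \right)} = g + w$
$P = \frac{1}{5633}$ ($P = \frac{1}{\left(76 - 40\right) + 5597} = \frac{1}{36 + 5597} = \frac{1}{5633} \approx 0.00017753$)
$\frac{1}{\frac{1}{P - 6038} + D} = \frac{1}{\frac{1}{\frac{1}{5633} - 6038} + 6980} = \frac{1}{\frac{1}{- \frac{34012053}{5633}} + 6980} = \frac{1}{- \frac{5633}{34012053} + 6980} = \frac{1}{\frac{237404124307}{34012053}} = \frac{34012053}{237404124307}$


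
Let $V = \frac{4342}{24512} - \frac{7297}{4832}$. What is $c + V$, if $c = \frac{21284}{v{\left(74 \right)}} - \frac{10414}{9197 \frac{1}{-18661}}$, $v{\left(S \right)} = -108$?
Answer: $\frac{4809664706767753}{229776523632} \approx 20932.0$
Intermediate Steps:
$V = - \frac{1233465}{925328}$ ($V = 4342 \cdot \frac{1}{24512} - \frac{7297}{4832} = \frac{2171}{12256} - \frac{7297}{4832} = - \frac{1233465}{925328} \approx -1.333$)
$c = \frac{5198125421}{248319}$ ($c = \frac{21284}{-108} - \frac{10414}{9197 \frac{1}{-18661}} = 21284 \left(- \frac{1}{108}\right) - \frac{10414}{9197 \left(- \frac{1}{18661}\right)} = - \frac{5321}{27} - \frac{10414}{- \frac{9197}{18661}} = - \frac{5321}{27} - - \frac{194335654}{9197} = - \frac{5321}{27} + \frac{194335654}{9197} = \frac{5198125421}{248319} \approx 20933.0$)
$c + V = \frac{5198125421}{248319} - \frac{1233465}{925328} = \frac{4809664706767753}{229776523632}$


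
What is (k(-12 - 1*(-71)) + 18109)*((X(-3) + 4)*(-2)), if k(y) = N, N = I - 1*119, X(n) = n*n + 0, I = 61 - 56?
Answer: -467870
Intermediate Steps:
I = 5
X(n) = n² (X(n) = n² + 0 = n²)
N = -114 (N = 5 - 1*119 = 5 - 119 = -114)
k(y) = -114
(k(-12 - 1*(-71)) + 18109)*((X(-3) + 4)*(-2)) = (-114 + 18109)*(((-3)² + 4)*(-2)) = 17995*((9 + 4)*(-2)) = 17995*(13*(-2)) = 17995*(-26) = -467870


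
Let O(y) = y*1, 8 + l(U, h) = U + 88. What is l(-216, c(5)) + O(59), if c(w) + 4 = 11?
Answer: -77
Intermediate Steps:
c(w) = 7 (c(w) = -4 + 11 = 7)
l(U, h) = 80 + U (l(U, h) = -8 + (U + 88) = -8 + (88 + U) = 80 + U)
O(y) = y
l(-216, c(5)) + O(59) = (80 - 216) + 59 = -136 + 59 = -77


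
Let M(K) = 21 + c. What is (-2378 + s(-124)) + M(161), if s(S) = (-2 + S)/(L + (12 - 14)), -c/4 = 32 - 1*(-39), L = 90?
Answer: -116267/44 ≈ -2642.4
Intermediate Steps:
c = -284 (c = -4*(32 - 1*(-39)) = -4*(32 + 39) = -4*71 = -284)
M(K) = -263 (M(K) = 21 - 284 = -263)
s(S) = -1/44 + S/88 (s(S) = (-2 + S)/(90 + (12 - 14)) = (-2 + S)/(90 - 2) = (-2 + S)/88 = (-2 + S)*(1/88) = -1/44 + S/88)
(-2378 + s(-124)) + M(161) = (-2378 + (-1/44 + (1/88)*(-124))) - 263 = (-2378 + (-1/44 - 31/22)) - 263 = (-2378 - 63/44) - 263 = -104695/44 - 263 = -116267/44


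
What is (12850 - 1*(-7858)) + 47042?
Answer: 67750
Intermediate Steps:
(12850 - 1*(-7858)) + 47042 = (12850 + 7858) + 47042 = 20708 + 47042 = 67750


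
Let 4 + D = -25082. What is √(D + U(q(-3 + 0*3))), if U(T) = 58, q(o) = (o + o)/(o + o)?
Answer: 2*I*√6257 ≈ 158.2*I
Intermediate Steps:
q(o) = 1 (q(o) = (2*o)/((2*o)) = (2*o)*(1/(2*o)) = 1)
D = -25086 (D = -4 - 25082 = -25086)
√(D + U(q(-3 + 0*3))) = √(-25086 + 58) = √(-25028) = 2*I*√6257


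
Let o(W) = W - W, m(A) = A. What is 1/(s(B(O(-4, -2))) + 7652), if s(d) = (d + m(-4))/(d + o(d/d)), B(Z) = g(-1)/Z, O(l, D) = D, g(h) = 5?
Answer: 5/38273 ≈ 0.00013064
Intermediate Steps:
o(W) = 0
B(Z) = 5/Z
s(d) = (-4 + d)/d (s(d) = (d - 4)/(d + 0) = (-4 + d)/d)
1/(s(B(O(-4, -2))) + 7652) = 1/((-4 + 5/(-2))/((5/(-2))) + 7652) = 1/((-4 + 5*(-½))/((5*(-½))) + 7652) = 1/((-4 - 5/2)/(-5/2) + 7652) = 1/(-⅖*(-13/2) + 7652) = 1/(13/5 + 7652) = 1/(38273/5) = 5/38273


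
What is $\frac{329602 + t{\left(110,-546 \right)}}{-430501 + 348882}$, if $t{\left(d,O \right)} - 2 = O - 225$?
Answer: $- \frac{328833}{81619} \approx -4.0289$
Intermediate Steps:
$t{\left(d,O \right)} = -223 + O$ ($t{\left(d,O \right)} = 2 + \left(O - 225\right) = 2 + \left(-225 + O\right) = -223 + O$)
$\frac{329602 + t{\left(110,-546 \right)}}{-430501 + 348882} = \frac{329602 - 769}{-430501 + 348882} = \frac{329602 - 769}{-81619} = 328833 \left(- \frac{1}{81619}\right) = - \frac{328833}{81619}$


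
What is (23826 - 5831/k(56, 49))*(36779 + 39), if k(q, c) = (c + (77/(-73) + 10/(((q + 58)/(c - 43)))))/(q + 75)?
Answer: 9984061744157/33615 ≈ 2.9701e+8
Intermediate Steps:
k(q, c) = (-77/73 + c + 10*(-43 + c)/(58 + q))/(75 + q) (k(q, c) = (c + (77*(-1/73) + 10/(((58 + q)/(-43 + c)))))/(75 + q) = (c + (-77/73 + 10/(((58 + q)/(-43 + c)))))/(75 + q) = (c + (-77/73 + 10*((-43 + c)/(58 + q))))/(75 + q) = (c + (-77/73 + 10*(-43 + c)/(58 + q)))/(75 + q) = (-77/73 + c + 10*(-43 + c)/(58 + q))/(75 + q))
(23826 - 5831/k(56, 49))*(36779 + 39) = (23826 - 5831*73*(4350 + 56**2 + 133*56)/(-35856 - 77*56 + 4964*49 + 73*49*56))*(36779 + 39) = (23826 - 5831*73*(4350 + 3136 + 7448)/(-35856 - 4312 + 243236 + 200312))*36818 = (23826 - 5831/((1/73)*403380/14934))*36818 = (23826 - 5831/((1/73)*(1/14934)*403380))*36818 = (23826 - 5831/67230/181697)*36818 = (23826 - 5831*181697/67230)*36818 = (23826 - 1059475207/67230)*36818 = (542346773/67230)*36818 = 9984061744157/33615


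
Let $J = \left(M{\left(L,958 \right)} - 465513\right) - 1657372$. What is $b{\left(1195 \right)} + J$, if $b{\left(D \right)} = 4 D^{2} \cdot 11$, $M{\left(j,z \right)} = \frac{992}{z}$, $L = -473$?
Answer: $\frac{29080193481}{479} \approx 6.071 \cdot 10^{7}$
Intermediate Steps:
$b{\left(D \right)} = 44 D^{2}$
$J = - \frac{1016861419}{479}$ ($J = \left(\frac{992}{958} - 465513\right) - 1657372 = \left(992 \cdot \frac{1}{958} - 465513\right) - 1657372 = \left(\frac{496}{479} - 465513\right) - 1657372 = - \frac{222980231}{479} - 1657372 = - \frac{1016861419}{479} \approx -2.1229 \cdot 10^{6}$)
$b{\left(1195 \right)} + J = 44 \cdot 1195^{2} - \frac{1016861419}{479} = 44 \cdot 1428025 - \frac{1016861419}{479} = 62833100 - \frac{1016861419}{479} = \frac{29080193481}{479}$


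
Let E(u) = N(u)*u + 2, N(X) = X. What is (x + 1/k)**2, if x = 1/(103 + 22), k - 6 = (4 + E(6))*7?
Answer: 289/2250000 ≈ 0.00012844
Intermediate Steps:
E(u) = 2 + u**2 (E(u) = u*u + 2 = u**2 + 2 = 2 + u**2)
k = 300 (k = 6 + (4 + (2 + 6**2))*7 = 6 + (4 + (2 + 36))*7 = 6 + (4 + 38)*7 = 6 + 42*7 = 6 + 294 = 300)
x = 1/125 ≈ 0.0080000
(x + 1/k)**2 = (1/125 + 1/300)**2 = (17/1500)**2 = 289/2250000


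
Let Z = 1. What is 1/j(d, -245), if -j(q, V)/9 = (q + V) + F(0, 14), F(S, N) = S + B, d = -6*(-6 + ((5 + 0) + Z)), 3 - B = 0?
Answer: 1/2178 ≈ 0.00045914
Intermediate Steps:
B = 3 (B = 3 - 1*0 = 3 + 0 = 3)
d = 0 (d = -6*(-6 + ((5 + 0) + 1)) = -6*(-6 + (5 + 1)) = -6*(-6 + 6) = -6*0 = 0)
F(S, N) = 3 + S (F(S, N) = S + 3 = 3 + S)
j(q, V) = -27 - 9*V - 9*q (j(q, V) = -9*((q + V) + (3 + 0)) = -9*((V + q) + 3) = -9*(3 + V + q) = -27 - 9*V - 9*q)
1/j(d, -245) = 1/(-27 - 9*(-245) - 9*0) = 1/(-27 + 2205 + 0) = 1/2178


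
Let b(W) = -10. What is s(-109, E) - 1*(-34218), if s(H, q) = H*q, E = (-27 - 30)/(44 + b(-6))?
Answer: 1169625/34 ≈ 34401.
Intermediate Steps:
E = -57/34 (E = (-27 - 30)/(44 - 10) = -57/34 ≈ -1.6765)
s(-109, E) - 1*(-34218) = -109*(-57/34) - 1*(-34218) = 6213/34 + 34218 = 1169625/34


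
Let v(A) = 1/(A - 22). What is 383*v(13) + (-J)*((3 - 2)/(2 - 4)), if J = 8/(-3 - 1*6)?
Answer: -43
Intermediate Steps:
J = -8/9 (J = 8/(-3 - 6) = 8/(-9) = 8*(-1/9) = -8/9 ≈ -0.88889)
v(A) = 1/(-22 + A)
383*v(13) + (-J)*((3 - 2)/(2 - 4)) = 383/(-22 + 13) + (-1*(-8/9))*((3 - 2)/(2 - 4)) = 383/(-9) + 8*(1/(-2))/9 = 383*(-1/9) + 8*(1*(-1/2))/9 = -383/9 + (8/9)*(-1/2) = -383/9 - 4/9 = -43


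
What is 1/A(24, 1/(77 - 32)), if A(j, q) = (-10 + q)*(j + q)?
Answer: -2025/485369 ≈ -0.0041721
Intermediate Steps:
1/A(24, 1/(77 - 32)) = 1/((1/(77 - 32))² - 10*24 - 10/(77 - 32) + 24/(77 - 32)) = 1/((1/45)² - 240 - 10/45 + 24/45) = 1/((1/45)² - 240 - 10*1/45 + 24*(1/45)) = 1/(1/2025 - 240 - 2/9 + 8/15) = 1/(-485369/2025) = -2025/485369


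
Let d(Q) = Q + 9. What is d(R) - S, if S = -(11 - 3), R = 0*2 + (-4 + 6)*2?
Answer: 21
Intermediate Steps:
R = 4 (R = 0 + 2*2 = 0 + 4 = 4)
d(Q) = 9 + Q
S = -8 ≈ -8.0000
d(R) - S = (9 + 4) - 1*(-8) = 13 + 8 = 21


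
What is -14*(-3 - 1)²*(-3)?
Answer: 672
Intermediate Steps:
-14*(-3 - 1)²*(-3) = -14*(-4)²*(-3) = -14*16*(-3) = -224*(-3) = 672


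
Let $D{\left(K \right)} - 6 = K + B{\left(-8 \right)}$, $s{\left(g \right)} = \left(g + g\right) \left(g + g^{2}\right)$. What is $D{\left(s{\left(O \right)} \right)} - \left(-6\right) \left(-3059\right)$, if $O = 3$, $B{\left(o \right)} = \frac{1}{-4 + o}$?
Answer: $- \frac{219313}{12} \approx -18276.0$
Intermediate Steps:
$s{\left(g \right)} = 2 g \left(g + g^{2}\right)$
$D{\left(K \right)} = \frac{71}{12} + K$ ($D{\left(K \right)} = 6 + \left(K + \frac{1}{-4 - 8}\right) = 6 + \left(K + \frac{1}{-12}\right) = 6 + \left(K - \frac{1}{12}\right) = 6 + \left(- \frac{1}{12} + K\right) = \frac{71}{12} + K$)
$D{\left(s{\left(O \right)} \right)} - \left(-6\right) \left(-3059\right) = \left(\frac{71}{12} + 2 \cdot 3^{2} \left(1 + 3\right)\right) - \left(-6\right) \left(-3059\right) = \left(\frac{71}{12} + 2 \cdot 9 \cdot 4\right) - 18354 = \left(\frac{71}{12} + 72\right) - 18354 = \frac{935}{12} - 18354 = - \frac{219313}{12}$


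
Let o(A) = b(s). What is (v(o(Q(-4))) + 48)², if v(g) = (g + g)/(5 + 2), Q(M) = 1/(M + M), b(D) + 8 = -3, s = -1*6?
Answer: 98596/49 ≈ 2012.2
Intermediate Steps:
s = -6
b(D) = -11 (b(D) = -8 - 3 = -11)
Q(M) = 1/(2*M)
o(A) = -11
v(g) = 2*g/7 (v(g) = (2*g)/7 = (2*g)*(⅐) = 2*g/7)
(v(o(Q(-4))) + 48)² = ((2/7)*(-11) + 48)² = (-22/7 + 48)² = (314/7)² = 98596/49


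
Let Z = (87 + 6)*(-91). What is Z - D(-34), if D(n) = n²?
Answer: -9619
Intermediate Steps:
Z = -8463 (Z = 93*(-91) = -8463)
Z - D(-34) = -8463 - 1*(-34)² = -8463 - 1*1156 = -8463 - 1156 = -9619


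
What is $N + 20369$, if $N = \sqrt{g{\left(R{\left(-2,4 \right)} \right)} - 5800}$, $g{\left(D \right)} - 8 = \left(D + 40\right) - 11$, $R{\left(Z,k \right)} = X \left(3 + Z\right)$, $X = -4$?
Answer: $20369 + i \sqrt{5767} \approx 20369.0 + 75.941 i$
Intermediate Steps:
$R{\left(Z,k \right)} = -12 - 4 Z$ ($R{\left(Z,k \right)} = - 4 \left(3 + Z\right) = -12 - 4 Z$)
$g{\left(D \right)} = 37 + D$ ($g{\left(D \right)} = 8 + \left(\left(D + 40\right) - 11\right) = 8 + \left(\left(40 + D\right) - 11\right) = 8 + \left(29 + D\right) = 37 + D$)
$N = i \sqrt{5767}$ ($N = \sqrt{\left(37 - 4\right) - 5800} = \sqrt{33 - 5800} = \sqrt{-5767} = i \sqrt{5767} \approx 75.941 i$)
$N + 20369 = i \sqrt{5767} + 20369 = 20369 + i \sqrt{5767}$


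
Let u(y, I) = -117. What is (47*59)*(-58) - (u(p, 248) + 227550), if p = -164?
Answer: -388267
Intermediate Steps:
(47*59)*(-58) - (u(p, 248) + 227550) = (47*59)*(-58) - (-117 + 227550) = 2773*(-58) - 1*227433 = -160834 - 227433 = -388267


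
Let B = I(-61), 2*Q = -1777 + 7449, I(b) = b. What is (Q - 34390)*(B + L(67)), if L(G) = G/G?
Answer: 1893240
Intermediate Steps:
Q = 2836 (Q = (-1777 + 7449)/2 = (½)*5672 = 2836)
B = -61
L(G) = 1
(Q - 34390)*(B + L(67)) = (2836 - 34390)*(-61 + 1) = -31554*(-60) = 1893240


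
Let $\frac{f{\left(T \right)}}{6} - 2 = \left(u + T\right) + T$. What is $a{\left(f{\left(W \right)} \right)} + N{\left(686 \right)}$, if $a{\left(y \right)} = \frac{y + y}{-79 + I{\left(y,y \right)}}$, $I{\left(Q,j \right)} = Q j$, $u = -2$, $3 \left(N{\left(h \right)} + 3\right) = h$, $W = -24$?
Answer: $\frac{56097877}{248595} \approx 225.66$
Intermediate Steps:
$N{\left(h \right)} = -3 + \frac{h}{3}$
$f{\left(T \right)} = 12 T$ ($f{\left(T \right)} = 12 + 6 \left(\left(-2 + T\right) + T\right) = 12 + 6 \left(-2 + 2 T\right) = 12 + \left(-12 + 12 T\right) = 12 T$)
$a{\left(y \right)} = \frac{2 y}{-79 + y^{2}}$ ($a{\left(y \right)} = \frac{y + y}{-79 + y y} = \frac{2 y}{-79 + y^{2}}$)
$a{\left(f{\left(W \right)} \right)} + N{\left(686 \right)} = \frac{2 \cdot 12 \left(-24\right)}{-79 + \left(12 \left(-24\right)\right)^{2}} + \left(-3 + \frac{1}{3} \cdot 686\right) = 2 \left(-288\right) \frac{1}{-79 + \left(-288\right)^{2}} + \left(-3 + \frac{686}{3}\right) = 2 \left(-288\right) \frac{1}{-79 + 82944} + \frac{677}{3} = 2 \left(-288\right) \frac{1}{82865} + \frac{677}{3} = - \frac{576}{82865} + \frac{677}{3} = \frac{56097877}{248595}$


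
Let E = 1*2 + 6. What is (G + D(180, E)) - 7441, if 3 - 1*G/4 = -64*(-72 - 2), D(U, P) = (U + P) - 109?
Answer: -26294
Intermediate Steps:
E = 8 (E = 2 + 6 = 8)
D(U, P) = -109 + P + U (D(U, P) = (P + U) - 109 = -109 + P + U)
G = -18932 (G = 12 - (-256)*(-72 - 2) = 12 - (-256)*(-74) = 12 - 4*4736 = 12 - 18944 = -18932)
(G + D(180, E)) - 7441 = (-18932 + (-109 + 8 + 180)) - 7441 = (-18932 + 79) - 7441 = -18853 - 7441 = -26294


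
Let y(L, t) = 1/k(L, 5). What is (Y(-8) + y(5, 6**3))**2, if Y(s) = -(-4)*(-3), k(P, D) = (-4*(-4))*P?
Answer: 919681/6400 ≈ 143.70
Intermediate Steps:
k(P, D) = 16*P
Y(s) = -12 (Y(s) = -1*12 = -12)
y(L, t) = 1/(16*L)
(Y(-8) + y(5, 6**3))**2 = (-12 + (1/16)/5)**2 = (-12 + (1/16)*(1/5))**2 = (-12 + 1/80)**2 = (-959/80)**2 = 919681/6400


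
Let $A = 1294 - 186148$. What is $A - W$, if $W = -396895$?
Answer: $212041$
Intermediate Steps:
$A = -184854$
$A - W = -184854 - -396895 = -184854 + 396895 = 212041$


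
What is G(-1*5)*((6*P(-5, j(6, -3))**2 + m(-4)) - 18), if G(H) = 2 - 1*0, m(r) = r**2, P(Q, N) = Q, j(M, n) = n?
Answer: 296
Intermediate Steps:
G(H) = 2 (G(H) = 2 + 0 = 2)
G(-1*5)*((6*P(-5, j(6, -3))**2 + m(-4)) - 18) = 2*((6*(-5)**2 + (-4)**2) - 18) = 2*((6*25 + 16) - 18) = 2*((150 + 16) - 18) = 2*(166 - 18) = 2*148 = 296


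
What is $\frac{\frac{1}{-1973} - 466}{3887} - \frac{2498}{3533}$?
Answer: $- \frac{22405596725}{27094757183} \approx -0.82693$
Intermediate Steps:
$\frac{\frac{1}{-1973} - 466}{3887} - \frac{2498}{3533} = \left(- \frac{1}{1973} - 466\right) \frac{1}{3887} - \frac{2498}{3533} = \left(- \frac{919419}{1973}\right) \frac{1}{3887} - \frac{2498}{3533} = - \frac{919419}{7669051} - \frac{2498}{3533} = - \frac{22405596725}{27094757183}$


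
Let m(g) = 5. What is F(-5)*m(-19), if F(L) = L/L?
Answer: 5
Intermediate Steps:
F(L) = 1
F(-5)*m(-19) = 1*5 = 5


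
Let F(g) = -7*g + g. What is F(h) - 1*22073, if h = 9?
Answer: -22127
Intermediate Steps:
F(g) = -6*g
F(h) - 1*22073 = -6*9 - 1*22073 = -54 - 22073 = -22127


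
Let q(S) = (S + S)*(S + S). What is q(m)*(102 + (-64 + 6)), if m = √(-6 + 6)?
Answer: 0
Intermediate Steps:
m = 0 (m = √0 = 0)
q(S) = 4*S² (q(S) = (2*S)*(2*S) = 4*S²)
q(m)*(102 + (-64 + 6)) = (4*0²)*(102 + (-64 + 6)) = (4*0)*(102 - 58) = 0*44 = 0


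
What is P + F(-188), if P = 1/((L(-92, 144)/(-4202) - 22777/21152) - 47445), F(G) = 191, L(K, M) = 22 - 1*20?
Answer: 402727347427027/2108520376269 ≈ 191.00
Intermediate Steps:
L(K, M) = 2 (L(K, M) = 22 - 20 = 2)
P = -44440352/2108520376269 (P = 1/((2/(-4202) - 22777/21152) - 47445) = 1/((2*(-1/4202) - 22777*1/21152) - 47445) = 1/((-1/2101 - 22777/21152) - 47445) = 1/(-47875629/44440352 - 47445) = 1/(-2108520376269/44440352) = -44440352/2108520376269 ≈ -2.1077e-5)
P + F(-188) = -44440352/2108520376269 + 191 = 402727347427027/2108520376269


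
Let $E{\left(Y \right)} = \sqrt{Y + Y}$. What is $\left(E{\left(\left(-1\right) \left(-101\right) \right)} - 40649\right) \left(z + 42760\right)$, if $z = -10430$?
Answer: $-1314182170 + 32330 \sqrt{202} \approx -1.3137 \cdot 10^{9}$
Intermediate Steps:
$E{\left(Y \right)} = \sqrt{2} \sqrt{Y}$ ($E{\left(Y \right)} = \sqrt{2 Y} = \sqrt{2} \sqrt{Y}$)
$\left(E{\left(\left(-1\right) \left(-101\right) \right)} - 40649\right) \left(z + 42760\right) = \left(\sqrt{2} \sqrt{\left(-1\right) \left(-101\right)} - 40649\right) \left(-10430 + 42760\right) = \left(\sqrt{2} \sqrt{101} - 40649\right) 32330 = \left(\sqrt{202} - 40649\right) 32330 = \left(-40649 + \sqrt{202}\right) 32330 = -1314182170 + 32330 \sqrt{202}$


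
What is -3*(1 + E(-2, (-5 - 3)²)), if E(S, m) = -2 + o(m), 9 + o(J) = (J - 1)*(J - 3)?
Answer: -11499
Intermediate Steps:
o(J) = -9 + (-1 + J)*(-3 + J) (o(J) = -9 + (J - 1)*(J - 3) = -9 + (-1 + J)*(-3 + J))
E(S, m) = -8 + m² - 4*m (E(S, m) = -2 + (-6 + m² - 4*m) = -8 + m² - 4*m)
-3*(1 + E(-2, (-5 - 3)²)) = -3*(1 + (-8 + ((-5 - 3)²)² - 4*(-5 - 3)²)) = -3*(1 + (-8 + ((-8)²)² - 4*(-8)²)) = -3*(1 + (-8 + 64² - 4*64)) = -3*(1 + (-8 + 4096 - 256)) = -3*(1 + 3832) = -3*3833 = -11499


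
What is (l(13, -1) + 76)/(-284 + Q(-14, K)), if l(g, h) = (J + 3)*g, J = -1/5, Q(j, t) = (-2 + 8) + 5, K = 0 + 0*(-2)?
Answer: -562/1365 ≈ -0.41172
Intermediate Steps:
K = 0 (K = 0 + 0 = 0)
Q(j, t) = 11 (Q(j, t) = 6 + 5 = 11)
J = -⅕ (J = -1*⅕ = -⅕ ≈ -0.20000)
l(g, h) = 14*g/5 (l(g, h) = (-⅕ + 3)*g = 14*g/5)
(l(13, -1) + 76)/(-284 + Q(-14, K)) = ((14/5)*13 + 76)/(-284 + 11) = (182/5 + 76)/(-273) = (562/5)*(-1/273) = -562/1365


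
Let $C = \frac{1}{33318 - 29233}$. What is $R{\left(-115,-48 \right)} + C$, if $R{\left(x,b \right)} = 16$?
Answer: $\frac{65361}{4085} \approx 16.0$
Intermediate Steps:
$C = \frac{1}{4085} \approx 0.0002448$
$R{\left(-115,-48 \right)} + C = 16 + \frac{1}{4085} = \frac{65361}{4085}$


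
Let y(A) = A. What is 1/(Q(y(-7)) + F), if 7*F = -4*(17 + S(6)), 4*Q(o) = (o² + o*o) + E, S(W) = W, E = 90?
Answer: 7/237 ≈ 0.029536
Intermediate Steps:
Q(o) = 45/2 + o²/2 (Q(o) = ((o² + o*o) + 90)/4 = ((o² + o²) + 90)/4 = (2*o² + 90)/4 = (90 + 2*o²)/4 = 45/2 + o²/2)
F = -92/7 (F = (-4*(17 + 6))/7 = (-4*23)/7 = (⅐)*(-92) = -92/7 ≈ -13.143)
1/(Q(y(-7)) + F) = 1/((45/2 + (½)*(-7)²) - 92/7) = 1/((45/2 + (½)*49) - 92/7) = 1/((45/2 + 49/2) - 92/7) = 1/(47 - 92/7) = 1/(237/7) = 7/237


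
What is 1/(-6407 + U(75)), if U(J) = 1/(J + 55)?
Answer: -130/832909 ≈ -0.00015608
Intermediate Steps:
U(J) = 1/(55 + J)
1/(-6407 + U(75)) = 1/(-6407 + 1/(55 + 75)) = 1/(-6407 + 1/130) = 1/(-832909/130) = -130/832909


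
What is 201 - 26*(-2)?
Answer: 253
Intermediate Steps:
201 - 26*(-2) = 201 - 1*(-52) = 201 + 52 = 253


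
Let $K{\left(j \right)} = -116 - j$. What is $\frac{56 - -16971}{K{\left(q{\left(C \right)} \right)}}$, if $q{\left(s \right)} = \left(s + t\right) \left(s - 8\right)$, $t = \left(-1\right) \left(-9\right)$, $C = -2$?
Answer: $- \frac{17027}{46} \approx -370.15$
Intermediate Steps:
$t = 9$
$q{\left(s \right)} = \left(-8 + s\right) \left(9 + s\right)$ ($q{\left(s \right)} = \left(s + 9\right) \left(s - 8\right) = \left(9 + s\right) \left(-8 + s\right) = \left(-8 + s\right) \left(9 + s\right)$)
$\frac{56 - -16971}{K{\left(q{\left(C \right)} \right)}} = \frac{56 - -16971}{-116 - \left(-72 - 2 + \left(-2\right)^{2}\right)} = \frac{56 + 16971}{-116 - \left(-72 - 2 + 4\right)} = \frac{17027}{-116 - -70} = \frac{17027}{-116 + 70} = \frac{17027}{-46} = 17027 \left(- \frac{1}{46}\right) = - \frac{17027}{46}$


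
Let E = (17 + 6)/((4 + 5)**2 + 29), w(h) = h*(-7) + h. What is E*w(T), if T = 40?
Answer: -552/11 ≈ -50.182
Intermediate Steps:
w(h) = -6*h (w(h) = -7*h + h = -6*h)
E = 23/110 (E = 23/(9**2 + 29) = 23/(81 + 29) = 23/110 ≈ 0.20909)
E*w(T) = 23*(-6*40)/110 = (23/110)*(-240) = -552/11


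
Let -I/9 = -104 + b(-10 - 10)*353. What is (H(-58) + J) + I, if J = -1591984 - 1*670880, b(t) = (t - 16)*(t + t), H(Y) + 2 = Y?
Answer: -6836868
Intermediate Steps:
H(Y) = -2 + Y
b(t) = 2*t*(-16 + t) (b(t) = (-16 + t)*(2*t) = 2*t*(-16 + t))
I = -4573944 (I = -9*(-104 + (2*(-10 - 10)*(-16 + (-10 - 10)))*353) = -9*(-104 + (2*(-20)*(-16 - 20))*353) = -9*(-104 + (2*(-20)*(-36))*353) = -9*(-104 + 1440*353) = -9*(-104 + 508320) = -9*508216 = -4573944)
J = -2262864 (J = -1591984 - 670880 = -2262864)
(H(-58) + J) + I = ((-2 - 58) - 2262864) - 4573944 = (-60 - 2262864) - 4573944 = -2262924 - 4573944 = -6836868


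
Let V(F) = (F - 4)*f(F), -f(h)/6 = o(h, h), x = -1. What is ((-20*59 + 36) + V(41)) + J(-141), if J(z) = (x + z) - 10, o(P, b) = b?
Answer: -10398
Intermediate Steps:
f(h) = -6*h
J(z) = -11 + z (J(z) = (-1 + z) - 10 = -11 + z)
V(F) = -6*F*(-4 + F) (V(F) = (F - 4)*(-6*F) = (-4 + F)*(-6*F) = -6*F*(-4 + F))
((-20*59 + 36) + V(41)) + J(-141) = ((-20*59 + 36) + 6*41*(4 - 1*41)) + (-11 - 141) = ((-1180 + 36) + 6*41*(4 - 41)) - 152 = (-1144 + 6*41*(-37)) - 152 = (-1144 - 9102) - 152 = -10246 - 152 = -10398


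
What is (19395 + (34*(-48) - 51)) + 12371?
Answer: 30083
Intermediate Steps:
(19395 + (34*(-48) - 51)) + 12371 = (19395 + (-1632 - 51)) + 12371 = (19395 - 1683) + 12371 = 17712 + 12371 = 30083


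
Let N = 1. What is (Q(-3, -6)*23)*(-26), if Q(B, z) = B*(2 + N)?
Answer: 5382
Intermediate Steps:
Q(B, z) = 3*B (Q(B, z) = B*(2 + 1) = B*3 = 3*B)
(Q(-3, -6)*23)*(-26) = ((3*(-3))*23)*(-26) = -9*23*(-26) = -207*(-26) = 5382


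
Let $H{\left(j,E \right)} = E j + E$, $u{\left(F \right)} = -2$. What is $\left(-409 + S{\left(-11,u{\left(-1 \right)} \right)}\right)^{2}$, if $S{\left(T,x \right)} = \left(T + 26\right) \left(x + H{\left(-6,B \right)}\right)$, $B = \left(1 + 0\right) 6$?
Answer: $790321$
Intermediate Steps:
$B = 6$ ($B = 1 \cdot 6 = 6$)
$H{\left(j,E \right)} = E + E j$
$S{\left(T,x \right)} = \left(-30 + x\right) \left(26 + T\right)$ ($S{\left(T,x \right)} = \left(T + 26\right) \left(x + 6 \left(1 - 6\right)\right) = \left(26 + T\right) \left(x + 6 \left(-5\right)\right) = \left(26 + T\right) \left(x - 30\right) = \left(26 + T\right) \left(-30 + x\right) = \left(-30 + x\right) \left(26 + T\right)$)
$\left(-409 + S{\left(-11,u{\left(-1 \right)} \right)}\right)^{2} = \left(-409 - 480\right)^{2} = \left(-889\right)^{2} = 790321$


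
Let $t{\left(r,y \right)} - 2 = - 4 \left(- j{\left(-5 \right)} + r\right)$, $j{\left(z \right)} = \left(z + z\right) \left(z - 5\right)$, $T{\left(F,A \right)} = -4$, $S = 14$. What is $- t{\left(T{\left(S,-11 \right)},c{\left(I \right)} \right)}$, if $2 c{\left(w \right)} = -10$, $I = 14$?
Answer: $-418$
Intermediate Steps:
$c{\left(w \right)} = -5$ ($c{\left(w \right)} = \frac{1}{2} \left(-10\right) = -5$)
$j{\left(z \right)} = 2 z \left(-5 + z\right)$
$t{\left(r,y \right)} = 402 - 4 r$ ($t{\left(r,y \right)} = 2 - 4 \left(- 2 \left(-5\right) \left(-5 - 5\right) + r\right) = 2 - 4 \left(- 2 \left(-5\right) \left(-10\right) + r\right) = 2 - 4 \left(\left(-1\right) 100 + r\right) = 2 - 4 \left(-100 + r\right) = 2 - \left(-400 + 4 r\right) = 402 - 4 r$)
$- t{\left(T{\left(S,-11 \right)},c{\left(I \right)} \right)} = - (402 - -16) = - (402 + 16) = \left(-1\right) 418 = -418$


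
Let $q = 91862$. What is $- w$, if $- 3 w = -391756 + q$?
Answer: $- \frac{299894}{3} \approx -99965.0$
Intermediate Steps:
$w = \frac{299894}{3}$ ($w = - \frac{-391756 + 91862}{3} = \left(- \frac{1}{3}\right) \left(-299894\right) = \frac{299894}{3} \approx 99965.0$)
$- w = \left(-1\right) \frac{299894}{3} = - \frac{299894}{3}$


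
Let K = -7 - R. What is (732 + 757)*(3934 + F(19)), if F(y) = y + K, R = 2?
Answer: 5872616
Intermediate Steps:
K = -9 (K = -7 - 1*2 = -7 - 2 = -9)
F(y) = -9 + y (F(y) = y - 9 = -9 + y)
(732 + 757)*(3934 + F(19)) = (732 + 757)*(3934 + (-9 + 19)) = 1489*(3934 + 10) = 1489*3944 = 5872616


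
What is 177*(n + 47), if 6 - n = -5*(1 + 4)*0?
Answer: 9381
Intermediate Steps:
n = 6 (n = 6 - (-5*(1 + 4))*0 = 6 - (-5*5)*0 = 6 - (-25)*0 = 6 - 1*0 = 6 + 0 = 6)
177*(n + 47) = 177*(6 + 47) = 177*53 = 9381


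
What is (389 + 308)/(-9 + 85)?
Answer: 697/76 ≈ 9.1711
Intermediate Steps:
(389 + 308)/(-9 + 85) = 697/76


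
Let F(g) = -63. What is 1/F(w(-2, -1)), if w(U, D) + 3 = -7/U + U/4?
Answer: -1/63 ≈ -0.015873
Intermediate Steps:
w(U, D) = -3 - 7/U + U/4 (w(U, D) = -3 + (-7/U + U/4) = -3 - 7/U + U/4)
1/F(w(-2, -1)) = 1/(-63) = -1/63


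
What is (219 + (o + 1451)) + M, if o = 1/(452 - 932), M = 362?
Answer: 975359/480 ≈ 2032.0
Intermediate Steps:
o = -1/480 (o = 1/(-480) = -1/480 ≈ -0.0020833)
(219 + (o + 1451)) + M = (219 + (-1/480 + 1451)) + 362 = (219 + 696479/480) + 362 = 801599/480 + 362 = 975359/480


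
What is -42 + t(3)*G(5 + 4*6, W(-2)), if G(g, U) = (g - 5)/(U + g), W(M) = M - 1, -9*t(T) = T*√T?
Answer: -42 - 4*√3/13 ≈ -42.533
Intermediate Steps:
t(T) = -T^(3/2)/9 (t(T) = -T*√T/9 = -T^(3/2)/9)
W(M) = -1 + M
G(g, U) = (-5 + g)/(U + g)
-42 + t(3)*G(5 + 4*6, W(-2)) = -42 + (-√3/3)*((-5 + (5 + 4*6))/((-1 - 2) + (5 + 4*6))) = -42 + (-√3/3)*((-5 + (5 + 24))/(-3 + (5 + 24))) = -42 + (-√3/3)*((-5 + 29)/(-3 + 29)) = -42 + (-√3/3)*(24/26) = -42 + (-√3/3)*((1/26)*24) = -42 - √3/3*(12/13) = -42 - 4*√3/13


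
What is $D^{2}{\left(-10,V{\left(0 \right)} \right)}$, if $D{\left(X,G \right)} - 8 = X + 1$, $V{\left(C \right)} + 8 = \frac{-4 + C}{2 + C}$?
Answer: $1$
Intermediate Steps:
$V{\left(C \right)} = -8 + \frac{-4 + C}{2 + C}$
$D{\left(X,G \right)} = 9 + X$ ($D{\left(X,G \right)} = 8 + \left(X + 1\right) = 8 + \left(1 + X\right) = 9 + X$)
$D^{2}{\left(-10,V{\left(0 \right)} \right)} = \left(9 - 10\right)^{2} = \left(-1\right)^{2} = 1$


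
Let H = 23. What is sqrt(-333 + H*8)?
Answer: I*sqrt(149) ≈ 12.207*I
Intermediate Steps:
sqrt(-333 + H*8) = sqrt(-333 + 23*8) = sqrt(-333 + 184) = sqrt(-149) = I*sqrt(149)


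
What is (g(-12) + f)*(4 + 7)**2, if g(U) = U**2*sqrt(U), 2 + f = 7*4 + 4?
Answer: 3630 + 34848*I*sqrt(3) ≈ 3630.0 + 60359.0*I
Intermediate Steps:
f = 30 (f = -2 + (7*4 + 4) = -2 + (28 + 4) = -2 + 32 = 30)
g(U) = U**(5/2)
(g(-12) + f)*(4 + 7)**2 = ((-12)**(5/2) + 30)*(4 + 7)**2 = (288*I*sqrt(3) + 30)*11**2 = (30 + 288*I*sqrt(3))*121 = 3630 + 34848*I*sqrt(3)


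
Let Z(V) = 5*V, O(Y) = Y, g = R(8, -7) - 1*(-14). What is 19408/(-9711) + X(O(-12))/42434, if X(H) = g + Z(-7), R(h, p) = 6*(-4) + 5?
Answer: -411973756/206038287 ≈ -1.9995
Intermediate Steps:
R(h, p) = -19 (R(h, p) = -24 + 5 = -19)
g = -5 (g = -19 - 1*(-14) = -19 + 14 = -5)
X(H) = -40 (X(H) = -5 + 5*(-7) = -5 - 35 = -40)
19408/(-9711) + X(O(-12))/42434 = 19408/(-9711) - 40/42434 = 19408*(-1/9711) - 40*1/42434 = -19408/9711 - 20/21217 = -411973756/206038287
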